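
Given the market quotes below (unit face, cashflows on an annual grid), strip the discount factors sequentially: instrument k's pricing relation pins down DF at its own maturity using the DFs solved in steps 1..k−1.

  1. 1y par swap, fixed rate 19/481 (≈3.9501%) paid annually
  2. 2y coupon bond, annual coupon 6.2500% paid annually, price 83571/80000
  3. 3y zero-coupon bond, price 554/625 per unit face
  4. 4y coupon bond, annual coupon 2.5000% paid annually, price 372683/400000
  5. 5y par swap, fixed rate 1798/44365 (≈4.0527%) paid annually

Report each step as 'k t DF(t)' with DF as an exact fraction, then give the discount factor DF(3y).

1 1 481/500
2 2 4633/5000
3 3 554/625
4 4 8413/10000
5 5 4101/5000
DF(3y) = 554/625 ≈ 0.886400

step 1 [1y] swap r/1=19/481: DF=(1 − 19/481·(0))/(1+19/481) = 481/500 ≈ 0.962000
step 2 [2y] bond c/1=1/16: DF=(83571/80000 − 1/16·(0.962000))/(1+1/16) = 4633/5000 ≈ 0.926600
step 3 [3y] zero: DF = P = 554/625 ≈ 0.886400
step 4 [4y] bond c/1=1/40: DF=(372683/400000 − 1/40·(0.962000+0.926600+0.886400))/(1+1/40) = 8413/10000 ≈ 0.841300
step 5 [5y] swap r/1=1798/44365: DF=(1 − 1798/44365·(0.962000+0.926600+0.886400+0.841300))/(1+1798/44365) = 4101/5000 ≈ 0.820200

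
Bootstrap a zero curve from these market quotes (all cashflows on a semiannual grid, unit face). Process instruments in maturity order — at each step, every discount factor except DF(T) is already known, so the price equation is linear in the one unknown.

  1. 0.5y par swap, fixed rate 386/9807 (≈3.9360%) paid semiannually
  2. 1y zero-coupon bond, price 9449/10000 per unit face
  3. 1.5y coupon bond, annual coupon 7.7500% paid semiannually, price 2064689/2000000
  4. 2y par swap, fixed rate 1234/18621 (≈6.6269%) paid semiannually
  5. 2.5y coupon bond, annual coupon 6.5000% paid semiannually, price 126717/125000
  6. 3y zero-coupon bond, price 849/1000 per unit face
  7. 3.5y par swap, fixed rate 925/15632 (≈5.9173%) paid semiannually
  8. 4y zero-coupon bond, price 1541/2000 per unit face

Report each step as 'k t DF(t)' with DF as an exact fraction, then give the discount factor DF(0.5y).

1 1/2 9807/10000
2 1 9449/10000
3 3/2 461/500
4 2 4383/5000
5 5/2 4323/5000
6 3 849/1000
7 7/2 163/200
8 4 1541/2000
DF(0.5y) = 9807/10000 ≈ 0.980700

step 1 [0.5y] swap r/2=193/9807: DF=(1 − 193/9807·(0))/(1+193/9807) = 9807/10000 ≈ 0.980700
step 2 [1y] zero: DF = P = 9449/10000 ≈ 0.944900
step 3 [1.5y] bond c/2=31/800: DF=(2064689/2000000 − 31/800·(0.980700+0.944900))/(1+31/800) = 461/500 ≈ 0.922000
step 4 [2y] swap r/2=617/18621: DF=(1 − 617/18621·(0.980700+0.944900+0.922000))/(1+617/18621) = 4383/5000 ≈ 0.876600
step 5 [2.5y] bond c/2=13/400: DF=(126717/125000 − 13/400·(0.980700+0.944900+0.922000+0.876600))/(1+13/400) = 4323/5000 ≈ 0.864600
step 6 [3y] zero: DF = P = 849/1000 ≈ 0.849000
step 7 [3.5y] swap r/2=925/31264: DF=(1 − 925/31264·(0.980700+0.944900+0.922000+0.876600+0.864600+0.849000))/(1+925/31264) = 163/200 ≈ 0.815000
step 8 [4y] zero: DF = P = 1541/2000 ≈ 0.770500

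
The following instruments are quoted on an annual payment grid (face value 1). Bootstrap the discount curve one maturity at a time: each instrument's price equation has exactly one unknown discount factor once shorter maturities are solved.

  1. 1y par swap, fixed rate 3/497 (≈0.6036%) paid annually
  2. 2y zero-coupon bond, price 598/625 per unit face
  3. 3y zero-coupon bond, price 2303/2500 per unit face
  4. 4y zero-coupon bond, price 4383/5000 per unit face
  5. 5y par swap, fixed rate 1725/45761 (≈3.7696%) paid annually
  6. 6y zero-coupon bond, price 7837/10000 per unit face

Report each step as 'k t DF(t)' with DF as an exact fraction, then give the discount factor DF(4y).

step 1 [1y] swap r/1=3/497: DF=(1 − 3/497·(0))/(1+3/497) = 497/500 ≈ 0.994000
step 2 [2y] zero: DF = P = 598/625 ≈ 0.956800
step 3 [3y] zero: DF = P = 2303/2500 ≈ 0.921200
step 4 [4y] zero: DF = P = 4383/5000 ≈ 0.876600
step 5 [5y] swap r/1=1725/45761: DF=(1 − 1725/45761·(0.994000+0.956800+0.921200+0.876600))/(1+1725/45761) = 331/400 ≈ 0.827500
step 6 [6y] zero: DF = P = 7837/10000 ≈ 0.783700

1 1 497/500
2 2 598/625
3 3 2303/2500
4 4 4383/5000
5 5 331/400
6 6 7837/10000
DF(4y) = 4383/5000 ≈ 0.876600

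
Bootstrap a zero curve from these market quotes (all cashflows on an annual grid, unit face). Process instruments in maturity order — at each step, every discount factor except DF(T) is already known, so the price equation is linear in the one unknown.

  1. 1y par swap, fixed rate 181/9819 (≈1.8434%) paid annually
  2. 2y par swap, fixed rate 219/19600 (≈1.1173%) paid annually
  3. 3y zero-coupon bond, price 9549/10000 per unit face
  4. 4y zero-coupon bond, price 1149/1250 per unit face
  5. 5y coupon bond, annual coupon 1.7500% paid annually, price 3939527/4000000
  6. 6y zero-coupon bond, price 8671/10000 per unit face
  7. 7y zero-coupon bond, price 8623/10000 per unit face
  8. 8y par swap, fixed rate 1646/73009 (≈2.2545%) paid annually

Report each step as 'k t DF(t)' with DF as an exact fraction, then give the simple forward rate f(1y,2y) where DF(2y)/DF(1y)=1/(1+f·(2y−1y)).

1 1 9819/10000
2 2 9781/10000
3 3 9549/10000
4 4 1149/1250
5 5 451/500
6 6 8671/10000
7 7 8623/10000
8 8 4177/5000
f(1y,2y) = ((9819/10000)/(9781/10000) − 1)/(1) = 38/9781 ≈ 0.3885%

step 1 [1y] swap r/1=181/9819: DF=(1 − 181/9819·(0))/(1+181/9819) = 9819/10000 ≈ 0.981900
step 2 [2y] swap r/1=219/19600: DF=(1 − 219/19600·(0.981900))/(1+219/19600) = 9781/10000 ≈ 0.978100
step 3 [3y] zero: DF = P = 9549/10000 ≈ 0.954900
step 4 [4y] zero: DF = P = 1149/1250 ≈ 0.919200
step 5 [5y] bond c/1=7/400: DF=(3939527/4000000 − 7/400·(0.981900+0.978100+0.954900+0.919200))/(1+7/400) = 451/500 ≈ 0.902000
step 6 [6y] zero: DF = P = 8671/10000 ≈ 0.867100
step 7 [7y] zero: DF = P = 8623/10000 ≈ 0.862300
step 8 [8y] swap r/1=1646/73009: DF=(1 − 1646/73009·(0.981900+0.978100+0.954900+0.919200+0.902000+0.867100+0.862300))/(1+1646/73009) = 4177/5000 ≈ 0.835400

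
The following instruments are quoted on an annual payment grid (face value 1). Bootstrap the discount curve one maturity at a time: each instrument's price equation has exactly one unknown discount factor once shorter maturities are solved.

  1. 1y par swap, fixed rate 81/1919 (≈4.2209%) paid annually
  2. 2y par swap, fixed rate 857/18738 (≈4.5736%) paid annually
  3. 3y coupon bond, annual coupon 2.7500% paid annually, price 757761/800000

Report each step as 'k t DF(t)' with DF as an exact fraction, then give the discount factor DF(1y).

1 1 1919/2000
2 2 9143/10000
3 3 8717/10000
DF(1y) = 1919/2000 ≈ 0.959500

step 1 [1y] swap r/1=81/1919: DF=(1 − 81/1919·(0))/(1+81/1919) = 1919/2000 ≈ 0.959500
step 2 [2y] swap r/1=857/18738: DF=(1 − 857/18738·(0.959500))/(1+857/18738) = 9143/10000 ≈ 0.914300
step 3 [3y] bond c/1=11/400: DF=(757761/800000 − 11/400·(0.959500+0.914300))/(1+11/400) = 8717/10000 ≈ 0.871700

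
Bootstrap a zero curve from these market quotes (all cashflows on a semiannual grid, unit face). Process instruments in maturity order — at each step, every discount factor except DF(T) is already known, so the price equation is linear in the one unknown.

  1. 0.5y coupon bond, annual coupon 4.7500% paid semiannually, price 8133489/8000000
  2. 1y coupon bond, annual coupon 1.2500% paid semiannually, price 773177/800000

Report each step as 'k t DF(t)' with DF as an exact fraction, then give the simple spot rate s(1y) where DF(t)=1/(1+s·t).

step 1 [0.5y] bond c/2=19/800: DF=(8133489/8000000 − 19/800·(0))/(1+19/800) = 9931/10000 ≈ 0.993100
step 2 [1y] bond c/2=1/160: DF=(773177/800000 − 1/160·(0.993100))/(1+1/160) = 9543/10000 ≈ 0.954300

1 1/2 9931/10000
2 1 9543/10000
s(1y) = (1/(9543/10000) − 1)/(1) = 457/9543 ≈ 4.7889%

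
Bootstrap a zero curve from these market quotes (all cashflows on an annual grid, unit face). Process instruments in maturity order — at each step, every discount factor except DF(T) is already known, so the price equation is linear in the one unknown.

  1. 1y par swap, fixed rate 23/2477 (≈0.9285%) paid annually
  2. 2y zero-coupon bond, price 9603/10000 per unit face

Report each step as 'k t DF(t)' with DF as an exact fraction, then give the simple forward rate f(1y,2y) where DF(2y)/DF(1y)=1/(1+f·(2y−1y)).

step 1 [1y] swap r/1=23/2477: DF=(1 − 23/2477·(0))/(1+23/2477) = 2477/2500 ≈ 0.990800
step 2 [2y] zero: DF = P = 9603/10000 ≈ 0.960300

1 1 2477/2500
2 2 9603/10000
f(1y,2y) = ((2477/2500)/(9603/10000) − 1)/(1) = 305/9603 ≈ 3.1761%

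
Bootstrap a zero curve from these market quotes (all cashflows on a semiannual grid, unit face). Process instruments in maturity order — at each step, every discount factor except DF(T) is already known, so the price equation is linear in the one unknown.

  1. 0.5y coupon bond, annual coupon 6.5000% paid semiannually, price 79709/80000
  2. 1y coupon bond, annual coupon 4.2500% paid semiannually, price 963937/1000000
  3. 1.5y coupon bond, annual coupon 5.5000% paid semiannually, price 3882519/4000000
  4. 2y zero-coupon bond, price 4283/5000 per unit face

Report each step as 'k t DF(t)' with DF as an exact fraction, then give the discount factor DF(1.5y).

1 1/2 193/200
2 1 4619/5000
3 3/2 8941/10000
4 2 4283/5000
DF(1.5y) = 8941/10000 ≈ 0.894100

step 1 [0.5y] bond c/2=13/400: DF=(79709/80000 − 13/400·(0))/(1+13/400) = 193/200 ≈ 0.965000
step 2 [1y] bond c/2=17/800: DF=(963937/1000000 − 17/800·(0.965000))/(1+17/800) = 4619/5000 ≈ 0.923800
step 3 [1.5y] bond c/2=11/400: DF=(3882519/4000000 − 11/400·(0.965000+0.923800))/(1+11/400) = 8941/10000 ≈ 0.894100
step 4 [2y] zero: DF = P = 4283/5000 ≈ 0.856600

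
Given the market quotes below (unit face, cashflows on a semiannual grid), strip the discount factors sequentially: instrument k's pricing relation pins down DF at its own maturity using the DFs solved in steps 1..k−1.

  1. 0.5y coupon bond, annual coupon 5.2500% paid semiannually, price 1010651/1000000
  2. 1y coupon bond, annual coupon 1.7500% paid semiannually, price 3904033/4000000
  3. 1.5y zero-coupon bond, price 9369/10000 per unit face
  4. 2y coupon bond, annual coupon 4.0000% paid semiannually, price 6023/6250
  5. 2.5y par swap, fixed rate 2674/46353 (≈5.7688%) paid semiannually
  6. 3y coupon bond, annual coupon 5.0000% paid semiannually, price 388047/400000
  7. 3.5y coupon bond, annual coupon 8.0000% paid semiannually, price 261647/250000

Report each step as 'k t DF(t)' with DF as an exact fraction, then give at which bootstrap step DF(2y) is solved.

step 1 [0.5y] bond c/2=21/800: DF=(1010651/1000000 − 21/800·(0))/(1+21/800) = 1231/1250 ≈ 0.984800
step 2 [1y] bond c/2=7/800: DF=(3904033/4000000 − 7/800·(0.984800))/(1+7/800) = 959/1000 ≈ 0.959000
step 3 [1.5y] zero: DF = P = 9369/10000 ≈ 0.936900
step 4 [2y] bond c/2=1/50: DF=(6023/6250 − 1/50·(0.984800+0.959000+0.936900))/(1+1/50) = 8883/10000 ≈ 0.888300
step 5 [2.5y] swap r/2=1337/46353: DF=(1 − 1337/46353·(0.984800+0.959000+0.936900+0.888300))/(1+1337/46353) = 8663/10000 ≈ 0.866300
step 6 [3y] bond c/2=1/40: DF=(388047/400000 − 1/40·(0.984800+0.959000+0.936900+0.888300+0.866300))/(1+1/40) = 4167/5000 ≈ 0.833400
step 7 [3.5y] bond c/2=1/25: DF=(261647/250000 − 1/25·(0.984800+0.959000+0.936900+0.888300+0.866300+0.833400))/(1+1/25) = 199/250 ≈ 0.796000

1 1/2 1231/1250
2 1 959/1000
3 3/2 9369/10000
4 2 8883/10000
5 5/2 8663/10000
6 3 4167/5000
7 7/2 199/250
DF(2y) is solved at step 4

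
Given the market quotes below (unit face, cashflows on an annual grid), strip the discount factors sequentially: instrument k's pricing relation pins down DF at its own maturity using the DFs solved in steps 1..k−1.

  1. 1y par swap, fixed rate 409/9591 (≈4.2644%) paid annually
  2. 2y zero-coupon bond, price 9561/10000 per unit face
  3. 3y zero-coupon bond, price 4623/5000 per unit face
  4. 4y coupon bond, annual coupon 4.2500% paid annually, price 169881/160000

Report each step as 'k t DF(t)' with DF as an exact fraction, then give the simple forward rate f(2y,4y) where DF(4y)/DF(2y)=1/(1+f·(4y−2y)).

1 1 9591/10000
2 2 9561/10000
3 3 4623/5000
4 4 9027/10000
f(2y,4y) = ((9561/10000)/(9027/10000) − 1)/(2) = 89/3009 ≈ 2.9578%

step 1 [1y] swap r/1=409/9591: DF=(1 − 409/9591·(0))/(1+409/9591) = 9591/10000 ≈ 0.959100
step 2 [2y] zero: DF = P = 9561/10000 ≈ 0.956100
step 3 [3y] zero: DF = P = 4623/5000 ≈ 0.924600
step 4 [4y] bond c/1=17/400: DF=(169881/160000 − 17/400·(0.959100+0.956100+0.924600))/(1+17/400) = 9027/10000 ≈ 0.902700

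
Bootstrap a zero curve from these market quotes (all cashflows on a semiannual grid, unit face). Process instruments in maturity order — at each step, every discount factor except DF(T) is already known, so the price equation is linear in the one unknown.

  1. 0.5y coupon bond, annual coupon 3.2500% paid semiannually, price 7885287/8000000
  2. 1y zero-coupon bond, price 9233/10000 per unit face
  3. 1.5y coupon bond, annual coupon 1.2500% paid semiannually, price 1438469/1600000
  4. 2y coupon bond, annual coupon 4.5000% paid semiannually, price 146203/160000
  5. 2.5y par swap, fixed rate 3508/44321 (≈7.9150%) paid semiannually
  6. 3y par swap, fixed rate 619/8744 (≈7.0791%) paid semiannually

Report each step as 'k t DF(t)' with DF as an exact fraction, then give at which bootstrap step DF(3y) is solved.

step 1 [0.5y] bond c/2=13/800: DF=(7885287/8000000 − 13/800·(0))/(1+13/800) = 9699/10000 ≈ 0.969900
step 2 [1y] zero: DF = P = 9233/10000 ≈ 0.923300
step 3 [1.5y] bond c/2=1/160: DF=(1438469/1600000 − 1/160·(0.969900+0.923300))/(1+1/160) = 8817/10000 ≈ 0.881700
step 4 [2y] bond c/2=9/400: DF=(146203/160000 − 9/400·(0.969900+0.923300+0.881700))/(1+9/400) = 4163/5000 ≈ 0.832600
step 5 [2.5y] swap r/2=1754/44321: DF=(1 − 1754/44321·(0.969900+0.923300+0.881700+0.832600))/(1+1754/44321) = 4123/5000 ≈ 0.824600
step 6 [3y] swap r/2=619/17488: DF=(1 − 619/17488·(0.969900+0.923300+0.881700+0.832600+0.824600))/(1+619/17488) = 8143/10000 ≈ 0.814300

1 1/2 9699/10000
2 1 9233/10000
3 3/2 8817/10000
4 2 4163/5000
5 5/2 4123/5000
6 3 8143/10000
DF(3y) is solved at step 6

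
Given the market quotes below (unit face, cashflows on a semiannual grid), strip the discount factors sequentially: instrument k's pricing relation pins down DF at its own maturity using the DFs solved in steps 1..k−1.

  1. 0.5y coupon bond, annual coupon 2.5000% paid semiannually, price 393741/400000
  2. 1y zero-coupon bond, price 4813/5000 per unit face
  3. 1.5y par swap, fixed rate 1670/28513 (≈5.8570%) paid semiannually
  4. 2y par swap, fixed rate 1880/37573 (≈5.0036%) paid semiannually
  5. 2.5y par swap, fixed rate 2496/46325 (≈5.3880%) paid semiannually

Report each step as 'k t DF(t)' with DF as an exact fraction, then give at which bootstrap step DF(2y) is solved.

step 1 [0.5y] bond c/2=1/80: DF=(393741/400000 − 1/80·(0))/(1+1/80) = 4861/5000 ≈ 0.972200
step 2 [1y] zero: DF = P = 4813/5000 ≈ 0.962600
step 3 [1.5y] swap r/2=835/28513: DF=(1 − 835/28513·(0.972200+0.962600))/(1+835/28513) = 1833/2000 ≈ 0.916500
step 4 [2y] swap r/2=940/37573: DF=(1 − 940/37573·(0.972200+0.962600+0.916500))/(1+940/37573) = 453/500 ≈ 0.906000
step 5 [2.5y] swap r/2=1248/46325: DF=(1 − 1248/46325·(0.972200+0.962600+0.916500+0.906000))/(1+1248/46325) = 547/625 ≈ 0.875200

1 1/2 4861/5000
2 1 4813/5000
3 3/2 1833/2000
4 2 453/500
5 5/2 547/625
DF(2y) is solved at step 4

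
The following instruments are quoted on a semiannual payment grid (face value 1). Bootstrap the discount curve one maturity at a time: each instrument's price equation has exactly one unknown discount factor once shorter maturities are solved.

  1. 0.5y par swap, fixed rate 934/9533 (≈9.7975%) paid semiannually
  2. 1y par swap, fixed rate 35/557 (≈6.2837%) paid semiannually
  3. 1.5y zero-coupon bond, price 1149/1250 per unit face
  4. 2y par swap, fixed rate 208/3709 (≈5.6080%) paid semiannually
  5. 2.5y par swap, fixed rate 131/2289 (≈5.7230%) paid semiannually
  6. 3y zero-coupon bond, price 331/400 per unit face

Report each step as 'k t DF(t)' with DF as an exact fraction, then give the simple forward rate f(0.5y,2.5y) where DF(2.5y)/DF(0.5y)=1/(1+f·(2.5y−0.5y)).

step 1 [0.5y] swap r/2=467/9533: DF=(1 − 467/9533·(0))/(1+467/9533) = 9533/10000 ≈ 0.953300
step 2 [1y] swap r/2=35/1114: DF=(1 − 35/1114·(0.953300))/(1+35/1114) = 1881/2000 ≈ 0.940500
step 3 [1.5y] zero: DF = P = 1149/1250 ≈ 0.919200
step 4 [2y] swap r/2=104/3709: DF=(1 − 104/3709·(0.953300+0.940500+0.919200))/(1+104/3709) = 112/125 ≈ 0.896000
step 5 [2.5y] swap r/2=131/4578: DF=(1 − 131/4578·(0.953300+0.940500+0.919200+0.896000))/(1+131/4578) = 869/1000 ≈ 0.869000
step 6 [3y] zero: DF = P = 331/400 ≈ 0.827500

1 1/2 9533/10000
2 1 1881/2000
3 3/2 1149/1250
4 2 112/125
5 5/2 869/1000
6 3 331/400
f(0.5y,2.5y) = ((9533/10000)/(869/1000) − 1)/(2) = 843/17380 ≈ 4.8504%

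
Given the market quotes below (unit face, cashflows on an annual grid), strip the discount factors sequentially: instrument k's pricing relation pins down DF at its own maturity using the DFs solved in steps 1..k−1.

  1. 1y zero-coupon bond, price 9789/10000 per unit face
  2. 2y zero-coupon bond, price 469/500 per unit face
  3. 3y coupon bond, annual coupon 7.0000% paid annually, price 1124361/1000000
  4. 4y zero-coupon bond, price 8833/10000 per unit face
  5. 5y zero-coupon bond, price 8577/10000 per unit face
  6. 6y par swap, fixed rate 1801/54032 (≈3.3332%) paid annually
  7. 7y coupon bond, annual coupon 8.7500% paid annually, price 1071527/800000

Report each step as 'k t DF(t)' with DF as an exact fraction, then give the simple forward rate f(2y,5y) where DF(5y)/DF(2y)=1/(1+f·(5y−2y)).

step 1 [1y] zero: DF = P = 9789/10000 ≈ 0.978900
step 2 [2y] zero: DF = P = 469/500 ≈ 0.938000
step 3 [3y] bond c/1=7/100: DF=(1124361/1000000 − 7/100·(0.978900+0.938000))/(1+7/100) = 4627/5000 ≈ 0.925400
step 4 [4y] zero: DF = P = 8833/10000 ≈ 0.883300
step 5 [5y] zero: DF = P = 8577/10000 ≈ 0.857700
step 6 [6y] swap r/1=1801/54032: DF=(1 − 1801/54032·(0.978900+0.938000+0.925400+0.883300+0.857700))/(1+1801/54032) = 8199/10000 ≈ 0.819900
step 7 [7y] bond c/1=7/80: DF=(1071527/800000 − 7/80·(0.978900+0.938000+0.925400+0.883300+0.857700+0.819900))/(1+7/80) = 7969/10000 ≈ 0.796900

1 1 9789/10000
2 2 469/500
3 3 4627/5000
4 4 8833/10000
5 5 8577/10000
6 6 8199/10000
7 7 7969/10000
f(2y,5y) = ((469/500)/(8577/10000) − 1)/(3) = 803/25731 ≈ 3.1207%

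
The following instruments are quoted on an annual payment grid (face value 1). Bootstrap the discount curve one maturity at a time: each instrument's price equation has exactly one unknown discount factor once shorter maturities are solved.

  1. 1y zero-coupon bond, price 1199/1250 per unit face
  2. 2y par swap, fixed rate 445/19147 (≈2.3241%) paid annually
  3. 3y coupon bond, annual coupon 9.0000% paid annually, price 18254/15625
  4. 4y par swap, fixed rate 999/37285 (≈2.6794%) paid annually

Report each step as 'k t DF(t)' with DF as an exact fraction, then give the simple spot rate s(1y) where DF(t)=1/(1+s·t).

step 1 [1y] zero: DF = P = 1199/1250 ≈ 0.959200
step 2 [2y] swap r/1=445/19147: DF=(1 − 445/19147·(0.959200))/(1+445/19147) = 1911/2000 ≈ 0.955500
step 3 [3y] bond c/1=9/100: DF=(18254/15625 − 9/100·(0.959200+0.955500))/(1+9/100) = 9137/10000 ≈ 0.913700
step 4 [4y] swap r/1=999/37285: DF=(1 − 999/37285·(0.959200+0.955500+0.913700))/(1+999/37285) = 9001/10000 ≈ 0.900100

1 1 1199/1250
2 2 1911/2000
3 3 9137/10000
4 4 9001/10000
s(1y) = (1/(1199/1250) − 1)/(1) = 51/1199 ≈ 4.2535%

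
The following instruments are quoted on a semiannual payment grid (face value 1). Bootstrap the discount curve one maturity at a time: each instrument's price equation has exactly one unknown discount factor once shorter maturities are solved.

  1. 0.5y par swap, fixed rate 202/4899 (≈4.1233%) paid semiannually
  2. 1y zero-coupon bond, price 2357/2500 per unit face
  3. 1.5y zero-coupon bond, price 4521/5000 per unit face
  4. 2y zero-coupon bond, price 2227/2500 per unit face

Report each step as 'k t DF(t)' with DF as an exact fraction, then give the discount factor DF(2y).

step 1 [0.5y] swap r/2=101/4899: DF=(1 − 101/4899·(0))/(1+101/4899) = 4899/5000 ≈ 0.979800
step 2 [1y] zero: DF = P = 2357/2500 ≈ 0.942800
step 3 [1.5y] zero: DF = P = 4521/5000 ≈ 0.904200
step 4 [2y] zero: DF = P = 2227/2500 ≈ 0.890800

1 1/2 4899/5000
2 1 2357/2500
3 3/2 4521/5000
4 2 2227/2500
DF(2y) = 2227/2500 ≈ 0.890800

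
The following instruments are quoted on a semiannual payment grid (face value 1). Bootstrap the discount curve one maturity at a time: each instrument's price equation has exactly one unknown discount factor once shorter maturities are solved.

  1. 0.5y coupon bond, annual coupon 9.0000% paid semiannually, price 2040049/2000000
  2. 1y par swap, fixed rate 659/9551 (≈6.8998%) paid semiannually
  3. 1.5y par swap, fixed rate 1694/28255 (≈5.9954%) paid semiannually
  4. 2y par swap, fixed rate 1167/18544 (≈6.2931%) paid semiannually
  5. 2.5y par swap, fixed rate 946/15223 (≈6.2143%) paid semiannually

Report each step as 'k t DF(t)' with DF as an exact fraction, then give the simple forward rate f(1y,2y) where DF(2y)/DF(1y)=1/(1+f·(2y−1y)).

step 1 [0.5y] bond c/2=9/200: DF=(2040049/2000000 − 9/200·(0))/(1+9/200) = 9761/10000 ≈ 0.976100
step 2 [1y] swap r/2=659/19102: DF=(1 − 659/19102·(0.976100))/(1+659/19102) = 9341/10000 ≈ 0.934100
step 3 [1.5y] swap r/2=847/28255: DF=(1 − 847/28255·(0.976100+0.934100))/(1+847/28255) = 9153/10000 ≈ 0.915300
step 4 [2y] swap r/2=1167/37088: DF=(1 − 1167/37088·(0.976100+0.934100+0.915300))/(1+1167/37088) = 8833/10000 ≈ 0.883300
step 5 [2.5y] swap r/2=473/15223: DF=(1 − 473/15223·(0.976100+0.934100+0.915300+0.883300))/(1+473/15223) = 8581/10000 ≈ 0.858100

1 1/2 9761/10000
2 1 9341/10000
3 3/2 9153/10000
4 2 8833/10000
5 5/2 8581/10000
f(1y,2y) = ((9341/10000)/(8833/10000) − 1)/(1) = 508/8833 ≈ 5.7512%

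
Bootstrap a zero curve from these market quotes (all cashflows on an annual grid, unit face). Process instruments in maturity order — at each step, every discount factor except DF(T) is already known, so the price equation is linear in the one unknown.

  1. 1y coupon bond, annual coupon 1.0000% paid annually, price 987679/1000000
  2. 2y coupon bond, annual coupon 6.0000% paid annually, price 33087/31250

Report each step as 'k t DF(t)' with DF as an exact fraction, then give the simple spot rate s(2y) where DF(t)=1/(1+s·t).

step 1 [1y] bond c/1=1/100: DF=(987679/1000000 − 1/100·(0))/(1+1/100) = 9779/10000 ≈ 0.977900
step 2 [2y] bond c/1=3/50: DF=(33087/31250 − 3/50·(0.977900))/(1+3/50) = 1887/2000 ≈ 0.943500

1 1 9779/10000
2 2 1887/2000
s(2y) = (1/(1887/2000) − 1)/(2) = 113/3774 ≈ 2.9942%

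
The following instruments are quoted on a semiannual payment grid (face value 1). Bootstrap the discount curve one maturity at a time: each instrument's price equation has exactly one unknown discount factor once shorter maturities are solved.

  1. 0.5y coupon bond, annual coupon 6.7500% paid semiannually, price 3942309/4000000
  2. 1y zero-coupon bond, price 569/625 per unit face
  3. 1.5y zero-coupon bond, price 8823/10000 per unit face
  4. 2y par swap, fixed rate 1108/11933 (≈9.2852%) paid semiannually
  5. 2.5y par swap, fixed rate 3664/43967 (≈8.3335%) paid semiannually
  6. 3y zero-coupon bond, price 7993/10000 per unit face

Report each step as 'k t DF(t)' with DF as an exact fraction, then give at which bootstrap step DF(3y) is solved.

1 1/2 4767/5000
2 1 569/625
3 3/2 8823/10000
4 2 4169/5000
5 5/2 1021/1250
6 3 7993/10000
DF(3y) is solved at step 6

step 1 [0.5y] bond c/2=27/800: DF=(3942309/4000000 − 27/800·(0))/(1+27/800) = 4767/5000 ≈ 0.953400
step 2 [1y] zero: DF = P = 569/625 ≈ 0.910400
step 3 [1.5y] zero: DF = P = 8823/10000 ≈ 0.882300
step 4 [2y] swap r/2=554/11933: DF=(1 − 554/11933·(0.953400+0.910400+0.882300))/(1+554/11933) = 4169/5000 ≈ 0.833800
step 5 [2.5y] swap r/2=1832/43967: DF=(1 − 1832/43967·(0.953400+0.910400+0.882300+0.833800))/(1+1832/43967) = 1021/1250 ≈ 0.816800
step 6 [3y] zero: DF = P = 7993/10000 ≈ 0.799300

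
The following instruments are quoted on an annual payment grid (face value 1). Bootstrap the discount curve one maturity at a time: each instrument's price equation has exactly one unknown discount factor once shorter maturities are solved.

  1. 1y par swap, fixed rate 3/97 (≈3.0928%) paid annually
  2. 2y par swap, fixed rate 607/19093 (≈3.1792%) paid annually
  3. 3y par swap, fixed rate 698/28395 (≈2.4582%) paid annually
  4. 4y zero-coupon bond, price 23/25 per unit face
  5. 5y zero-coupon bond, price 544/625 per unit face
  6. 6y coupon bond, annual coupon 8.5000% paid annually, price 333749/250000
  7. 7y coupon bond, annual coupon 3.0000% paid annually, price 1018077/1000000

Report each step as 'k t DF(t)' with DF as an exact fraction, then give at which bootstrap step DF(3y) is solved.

1 1 97/100
2 2 9393/10000
3 3 4651/5000
4 4 23/25
5 5 544/625
6 6 8677/10000
7 7 8283/10000
DF(3y) is solved at step 3

step 1 [1y] swap r/1=3/97: DF=(1 − 3/97·(0))/(1+3/97) = 97/100 ≈ 0.970000
step 2 [2y] swap r/1=607/19093: DF=(1 − 607/19093·(0.970000))/(1+607/19093) = 9393/10000 ≈ 0.939300
step 3 [3y] swap r/1=698/28395: DF=(1 − 698/28395·(0.970000+0.939300))/(1+698/28395) = 4651/5000 ≈ 0.930200
step 4 [4y] zero: DF = P = 23/25 ≈ 0.920000
step 5 [5y] zero: DF = P = 544/625 ≈ 0.870400
step 6 [6y] bond c/1=17/200: DF=(333749/250000 − 17/200·(0.970000+0.939300+0.930200+0.920000+0.870400))/(1+17/200) = 8677/10000 ≈ 0.867700
step 7 [7y] bond c/1=3/100: DF=(1018077/1000000 − 3/100·(0.970000+0.939300+0.930200+0.920000+0.870400+0.867700))/(1+3/100) = 8283/10000 ≈ 0.828300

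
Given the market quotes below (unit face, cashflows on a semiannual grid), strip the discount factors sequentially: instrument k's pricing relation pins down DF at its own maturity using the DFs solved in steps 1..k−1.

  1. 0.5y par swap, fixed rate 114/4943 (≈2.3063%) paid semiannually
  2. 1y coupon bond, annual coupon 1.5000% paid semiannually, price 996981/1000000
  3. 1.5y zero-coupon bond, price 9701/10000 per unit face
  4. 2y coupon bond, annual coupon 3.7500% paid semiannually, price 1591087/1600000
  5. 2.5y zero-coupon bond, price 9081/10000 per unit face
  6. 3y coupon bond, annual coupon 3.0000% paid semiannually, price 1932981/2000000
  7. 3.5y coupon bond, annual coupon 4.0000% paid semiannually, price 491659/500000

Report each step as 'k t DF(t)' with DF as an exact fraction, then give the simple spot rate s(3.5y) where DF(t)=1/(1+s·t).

1 1/2 4943/5000
2 1 4911/5000
3 3/2 9701/10000
4 2 461/500
5 5/2 9081/10000
6 3 8817/10000
7 7/2 2133/2500
s(3.5y) = (1/(2133/2500) − 1)/(7/2) = 734/14931 ≈ 4.9159%

step 1 [0.5y] swap r/2=57/4943: DF=(1 − 57/4943·(0))/(1+57/4943) = 4943/5000 ≈ 0.988600
step 2 [1y] bond c/2=3/400: DF=(996981/1000000 − 3/400·(0.988600))/(1+3/400) = 4911/5000 ≈ 0.982200
step 3 [1.5y] zero: DF = P = 9701/10000 ≈ 0.970100
step 4 [2y] bond c/2=3/160: DF=(1591087/1600000 − 3/160·(0.988600+0.982200+0.970100))/(1+3/160) = 461/500 ≈ 0.922000
step 5 [2.5y] zero: DF = P = 9081/10000 ≈ 0.908100
step 6 [3y] bond c/2=3/200: DF=(1932981/2000000 − 3/200·(0.988600+0.982200+0.970100+0.922000+0.908100))/(1+3/200) = 8817/10000 ≈ 0.881700
step 7 [3.5y] bond c/2=1/50: DF=(491659/500000 − 1/50·(0.988600+0.982200+0.970100+0.922000+0.908100+0.881700))/(1+1/50) = 2133/2500 ≈ 0.853200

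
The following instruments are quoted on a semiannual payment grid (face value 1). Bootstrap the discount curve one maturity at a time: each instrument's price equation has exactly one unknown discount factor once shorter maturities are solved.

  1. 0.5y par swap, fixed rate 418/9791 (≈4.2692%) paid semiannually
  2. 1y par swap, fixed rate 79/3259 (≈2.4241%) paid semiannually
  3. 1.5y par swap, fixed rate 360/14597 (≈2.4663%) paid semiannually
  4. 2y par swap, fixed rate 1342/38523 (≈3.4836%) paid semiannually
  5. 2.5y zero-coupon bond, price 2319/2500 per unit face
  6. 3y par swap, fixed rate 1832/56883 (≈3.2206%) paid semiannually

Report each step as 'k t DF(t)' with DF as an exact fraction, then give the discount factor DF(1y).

step 1 [0.5y] swap r/2=209/9791: DF=(1 − 209/9791·(0))/(1+209/9791) = 9791/10000 ≈ 0.979100
step 2 [1y] swap r/2=79/6518: DF=(1 − 79/6518·(0.979100))/(1+79/6518) = 9763/10000 ≈ 0.976300
step 3 [1.5y] swap r/2=180/14597: DF=(1 − 180/14597·(0.979100+0.976300))/(1+180/14597) = 241/250 ≈ 0.964000
step 4 [2y] swap r/2=671/38523: DF=(1 − 671/38523·(0.979100+0.976300+0.964000))/(1+671/38523) = 9329/10000 ≈ 0.932900
step 5 [2.5y] zero: DF = P = 2319/2500 ≈ 0.927600
step 6 [3y] swap r/2=916/56883: DF=(1 − 916/56883·(0.979100+0.976300+0.964000+0.932900+0.927600))/(1+916/56883) = 2271/2500 ≈ 0.908400

1 1/2 9791/10000
2 1 9763/10000
3 3/2 241/250
4 2 9329/10000
5 5/2 2319/2500
6 3 2271/2500
DF(1y) = 9763/10000 ≈ 0.976300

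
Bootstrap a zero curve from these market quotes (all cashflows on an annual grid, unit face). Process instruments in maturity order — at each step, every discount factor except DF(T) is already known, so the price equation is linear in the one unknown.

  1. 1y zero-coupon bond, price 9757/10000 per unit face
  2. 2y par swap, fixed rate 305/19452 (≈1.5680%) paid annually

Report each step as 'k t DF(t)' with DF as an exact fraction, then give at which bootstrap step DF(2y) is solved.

step 1 [1y] zero: DF = P = 9757/10000 ≈ 0.975700
step 2 [2y] swap r/1=305/19452: DF=(1 − 305/19452·(0.975700))/(1+305/19452) = 1939/2000 ≈ 0.969500

1 1 9757/10000
2 2 1939/2000
DF(2y) is solved at step 2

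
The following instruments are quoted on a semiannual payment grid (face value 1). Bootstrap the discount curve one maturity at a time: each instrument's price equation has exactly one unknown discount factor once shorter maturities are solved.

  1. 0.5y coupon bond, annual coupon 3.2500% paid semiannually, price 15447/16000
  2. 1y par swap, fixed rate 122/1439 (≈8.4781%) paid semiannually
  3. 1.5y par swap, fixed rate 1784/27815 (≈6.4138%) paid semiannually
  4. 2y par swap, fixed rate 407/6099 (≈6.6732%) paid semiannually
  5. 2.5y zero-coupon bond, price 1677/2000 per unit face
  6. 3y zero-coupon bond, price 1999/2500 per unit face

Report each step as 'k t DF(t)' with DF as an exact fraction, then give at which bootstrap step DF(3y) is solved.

1 1/2 19/20
2 1 9207/10000
3 3/2 2277/2500
4 2 8779/10000
5 5/2 1677/2000
6 3 1999/2500
DF(3y) is solved at step 6

step 1 [0.5y] bond c/2=13/800: DF=(15447/16000 − 13/800·(0))/(1+13/800) = 19/20 ≈ 0.950000
step 2 [1y] swap r/2=61/1439: DF=(1 − 61/1439·(0.950000))/(1+61/1439) = 9207/10000 ≈ 0.920700
step 3 [1.5y] swap r/2=892/27815: DF=(1 − 892/27815·(0.950000+0.920700))/(1+892/27815) = 2277/2500 ≈ 0.910800
step 4 [2y] swap r/2=407/12198: DF=(1 − 407/12198·(0.950000+0.920700+0.910800))/(1+407/12198) = 8779/10000 ≈ 0.877900
step 5 [2.5y] zero: DF = P = 1677/2000 ≈ 0.838500
step 6 [3y] zero: DF = P = 1999/2500 ≈ 0.799600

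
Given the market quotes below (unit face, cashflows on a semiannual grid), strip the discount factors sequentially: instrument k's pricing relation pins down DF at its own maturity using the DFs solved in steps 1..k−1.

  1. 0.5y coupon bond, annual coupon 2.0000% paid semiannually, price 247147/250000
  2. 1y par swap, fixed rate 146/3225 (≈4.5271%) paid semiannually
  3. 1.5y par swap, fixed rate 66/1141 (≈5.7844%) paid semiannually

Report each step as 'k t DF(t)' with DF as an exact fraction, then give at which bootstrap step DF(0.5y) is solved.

1 1/2 2447/2500
2 1 4781/5000
3 3/2 367/400
DF(0.5y) is solved at step 1

step 1 [0.5y] bond c/2=1/100: DF=(247147/250000 − 1/100·(0))/(1+1/100) = 2447/2500 ≈ 0.978800
step 2 [1y] swap r/2=73/3225: DF=(1 − 73/3225·(0.978800))/(1+73/3225) = 4781/5000 ≈ 0.956200
step 3 [1.5y] swap r/2=33/1141: DF=(1 − 33/1141·(0.978800+0.956200))/(1+33/1141) = 367/400 ≈ 0.917500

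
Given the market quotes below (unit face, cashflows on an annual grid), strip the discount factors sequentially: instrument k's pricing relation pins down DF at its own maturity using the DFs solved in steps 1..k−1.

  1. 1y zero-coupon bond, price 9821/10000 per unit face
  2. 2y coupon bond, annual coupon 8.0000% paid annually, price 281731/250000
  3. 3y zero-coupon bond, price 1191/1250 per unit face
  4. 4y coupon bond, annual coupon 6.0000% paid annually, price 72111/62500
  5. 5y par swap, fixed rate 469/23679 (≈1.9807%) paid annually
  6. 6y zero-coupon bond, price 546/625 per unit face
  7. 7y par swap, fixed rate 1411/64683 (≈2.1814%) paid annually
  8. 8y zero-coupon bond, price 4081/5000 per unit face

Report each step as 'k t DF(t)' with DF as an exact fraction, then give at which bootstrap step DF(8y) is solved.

step 1 [1y] zero: DF = P = 9821/10000 ≈ 0.982100
step 2 [2y] bond c/1=2/25: DF=(281731/250000 − 2/25·(0.982100))/(1+2/25) = 9707/10000 ≈ 0.970700
step 3 [3y] zero: DF = P = 1191/1250 ≈ 0.952800
step 4 [4y] bond c/1=3/50: DF=(72111/62500 − 3/50·(0.982100+0.970700+0.952800))/(1+3/50) = 231/250 ≈ 0.924000
step 5 [5y] swap r/1=469/23679: DF=(1 − 469/23679·(0.982100+0.970700+0.952800+0.924000))/(1+469/23679) = 4531/5000 ≈ 0.906200
step 6 [6y] zero: DF = P = 546/625 ≈ 0.873600
step 7 [7y] swap r/1=1411/64683: DF=(1 − 1411/64683·(0.982100+0.970700+0.952800+0.924000+0.906200+0.873600))/(1+1411/64683) = 8589/10000 ≈ 0.858900
step 8 [8y] zero: DF = P = 4081/5000 ≈ 0.816200

1 1 9821/10000
2 2 9707/10000
3 3 1191/1250
4 4 231/250
5 5 4531/5000
6 6 546/625
7 7 8589/10000
8 8 4081/5000
DF(8y) is solved at step 8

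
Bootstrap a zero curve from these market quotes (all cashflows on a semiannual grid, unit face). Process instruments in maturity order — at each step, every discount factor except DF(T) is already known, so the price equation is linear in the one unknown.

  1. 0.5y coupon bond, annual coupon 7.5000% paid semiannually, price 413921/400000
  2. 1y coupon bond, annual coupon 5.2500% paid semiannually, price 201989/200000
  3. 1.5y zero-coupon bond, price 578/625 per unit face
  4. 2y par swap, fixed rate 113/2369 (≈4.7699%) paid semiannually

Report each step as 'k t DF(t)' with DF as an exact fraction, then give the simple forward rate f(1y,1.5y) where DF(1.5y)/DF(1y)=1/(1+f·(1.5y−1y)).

1 1/2 4987/5000
2 1 4793/5000
3 3/2 578/625
4 2 1137/1250
f(1y,1.5y) = ((4793/5000)/(578/625) − 1)/(1/2) = 169/2312 ≈ 7.3097%

step 1 [0.5y] bond c/2=3/80: DF=(413921/400000 − 3/80·(0))/(1+3/80) = 4987/5000 ≈ 0.997400
step 2 [1y] bond c/2=21/800: DF=(201989/200000 − 21/800·(0.997400))/(1+21/800) = 4793/5000 ≈ 0.958600
step 3 [1.5y] zero: DF = P = 578/625 ≈ 0.924800
step 4 [2y] swap r/2=113/4738: DF=(1 − 113/4738·(0.997400+0.958600+0.924800))/(1+113/4738) = 1137/1250 ≈ 0.909600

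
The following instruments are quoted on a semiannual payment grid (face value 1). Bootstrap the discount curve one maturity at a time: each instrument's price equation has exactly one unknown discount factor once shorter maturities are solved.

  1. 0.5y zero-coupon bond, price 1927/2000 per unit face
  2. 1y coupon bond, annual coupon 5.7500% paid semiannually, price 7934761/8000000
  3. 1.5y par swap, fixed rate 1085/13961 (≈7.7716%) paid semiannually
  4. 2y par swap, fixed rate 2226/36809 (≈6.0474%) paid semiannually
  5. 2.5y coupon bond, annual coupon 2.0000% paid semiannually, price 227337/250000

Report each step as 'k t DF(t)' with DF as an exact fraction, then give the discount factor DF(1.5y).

step 1 [0.5y] zero: DF = P = 1927/2000 ≈ 0.963500
step 2 [1y] bond c/2=23/800: DF=(7934761/8000000 − 23/800·(0.963500))/(1+23/800) = 2343/2500 ≈ 0.937200
step 3 [1.5y] swap r/2=1085/27922: DF=(1 − 1085/27922·(0.963500+0.937200))/(1+1085/27922) = 1783/2000 ≈ 0.891500
step 4 [2y] swap r/2=1113/36809: DF=(1 − 1113/36809·(0.963500+0.937200+0.891500))/(1+1113/36809) = 8887/10000 ≈ 0.888700
step 5 [2.5y] bond c/2=1/100: DF=(227337/250000 − 1/100·(0.963500+0.937200+0.891500+0.888700))/(1+1/100) = 8639/10000 ≈ 0.863900

1 1/2 1927/2000
2 1 2343/2500
3 3/2 1783/2000
4 2 8887/10000
5 5/2 8639/10000
DF(1.5y) = 1783/2000 ≈ 0.891500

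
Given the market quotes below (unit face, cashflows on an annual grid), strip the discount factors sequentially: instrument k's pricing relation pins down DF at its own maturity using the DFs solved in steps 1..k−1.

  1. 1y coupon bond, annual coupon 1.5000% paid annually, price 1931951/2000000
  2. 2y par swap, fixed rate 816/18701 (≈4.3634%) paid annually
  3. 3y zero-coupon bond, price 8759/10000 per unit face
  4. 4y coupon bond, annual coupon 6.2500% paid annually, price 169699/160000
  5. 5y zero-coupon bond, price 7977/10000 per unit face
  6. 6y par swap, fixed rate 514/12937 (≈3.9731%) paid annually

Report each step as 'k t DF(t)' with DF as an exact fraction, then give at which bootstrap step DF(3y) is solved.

step 1 [1y] bond c/1=3/200: DF=(1931951/2000000 − 3/200·(0))/(1+3/200) = 9517/10000 ≈ 0.951700
step 2 [2y] swap r/1=816/18701: DF=(1 − 816/18701·(0.951700))/(1+816/18701) = 574/625 ≈ 0.918400
step 3 [3y] zero: DF = P = 8759/10000 ≈ 0.875900
step 4 [4y] bond c/1=1/16: DF=(169699/160000 − 1/16·(0.951700+0.918400+0.875900))/(1+1/16) = 8367/10000 ≈ 0.836700
step 5 [5y] zero: DF = P = 7977/10000 ≈ 0.797700
step 6 [6y] swap r/1=514/12937: DF=(1 − 514/12937·(0.951700+0.918400+0.875900+0.836700+0.797700))/(1+514/12937) = 993/1250 ≈ 0.794400

1 1 9517/10000
2 2 574/625
3 3 8759/10000
4 4 8367/10000
5 5 7977/10000
6 6 993/1250
DF(3y) is solved at step 3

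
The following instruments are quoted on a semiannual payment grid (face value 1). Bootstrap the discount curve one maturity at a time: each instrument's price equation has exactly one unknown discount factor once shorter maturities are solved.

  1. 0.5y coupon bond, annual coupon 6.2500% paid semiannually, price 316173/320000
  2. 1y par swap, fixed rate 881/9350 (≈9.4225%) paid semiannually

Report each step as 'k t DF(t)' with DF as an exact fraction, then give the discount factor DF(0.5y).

1 1/2 9581/10000
2 1 9119/10000
DF(0.5y) = 9581/10000 ≈ 0.958100

step 1 [0.5y] bond c/2=1/32: DF=(316173/320000 − 1/32·(0))/(1+1/32) = 9581/10000 ≈ 0.958100
step 2 [1y] swap r/2=881/18700: DF=(1 − 881/18700·(0.958100))/(1+881/18700) = 9119/10000 ≈ 0.911900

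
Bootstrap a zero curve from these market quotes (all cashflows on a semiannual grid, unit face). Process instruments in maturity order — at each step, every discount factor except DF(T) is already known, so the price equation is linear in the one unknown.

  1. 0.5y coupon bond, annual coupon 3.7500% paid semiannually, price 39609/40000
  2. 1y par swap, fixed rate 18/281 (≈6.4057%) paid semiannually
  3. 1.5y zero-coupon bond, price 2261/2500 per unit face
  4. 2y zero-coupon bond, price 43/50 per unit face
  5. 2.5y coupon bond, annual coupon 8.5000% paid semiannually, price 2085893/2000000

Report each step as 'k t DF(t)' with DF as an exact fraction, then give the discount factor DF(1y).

1 1/2 243/250
2 1 2347/2500
3 3/2 2261/2500
4 2 43/50
5 5/2 4253/5000
DF(1y) = 2347/2500 ≈ 0.938800

step 1 [0.5y] bond c/2=3/160: DF=(39609/40000 − 3/160·(0))/(1+3/160) = 243/250 ≈ 0.972000
step 2 [1y] swap r/2=9/281: DF=(1 − 9/281·(0.972000))/(1+9/281) = 2347/2500 ≈ 0.938800
step 3 [1.5y] zero: DF = P = 2261/2500 ≈ 0.904400
step 4 [2y] zero: DF = P = 43/50 ≈ 0.860000
step 5 [2.5y] bond c/2=17/400: DF=(2085893/2000000 − 17/400·(0.972000+0.938800+0.904400+0.860000))/(1+17/400) = 4253/5000 ≈ 0.850600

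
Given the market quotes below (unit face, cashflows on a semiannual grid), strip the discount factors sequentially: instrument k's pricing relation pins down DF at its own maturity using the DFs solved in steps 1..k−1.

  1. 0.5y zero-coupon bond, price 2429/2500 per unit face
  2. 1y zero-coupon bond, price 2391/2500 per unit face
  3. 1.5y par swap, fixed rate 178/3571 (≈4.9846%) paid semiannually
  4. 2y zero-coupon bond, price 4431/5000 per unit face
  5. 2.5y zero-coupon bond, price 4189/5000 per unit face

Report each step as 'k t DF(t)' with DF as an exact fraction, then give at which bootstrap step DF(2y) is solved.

1 1/2 2429/2500
2 1 2391/2500
3 3/2 1161/1250
4 2 4431/5000
5 5/2 4189/5000
DF(2y) is solved at step 4

step 1 [0.5y] zero: DF = P = 2429/2500 ≈ 0.971600
step 2 [1y] zero: DF = P = 2391/2500 ≈ 0.956400
step 3 [1.5y] swap r/2=89/3571: DF=(1 − 89/3571·(0.971600+0.956400))/(1+89/3571) = 1161/1250 ≈ 0.928800
step 4 [2y] zero: DF = P = 4431/5000 ≈ 0.886200
step 5 [2.5y] zero: DF = P = 4189/5000 ≈ 0.837800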